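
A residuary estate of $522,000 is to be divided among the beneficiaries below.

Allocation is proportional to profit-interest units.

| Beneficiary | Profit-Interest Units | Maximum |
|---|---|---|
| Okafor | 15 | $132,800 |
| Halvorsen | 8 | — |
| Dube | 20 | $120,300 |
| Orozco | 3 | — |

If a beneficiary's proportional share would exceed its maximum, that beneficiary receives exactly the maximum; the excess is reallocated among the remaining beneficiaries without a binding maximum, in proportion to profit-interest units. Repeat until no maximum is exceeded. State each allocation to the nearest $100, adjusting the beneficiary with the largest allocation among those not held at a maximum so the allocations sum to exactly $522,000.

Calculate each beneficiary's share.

Okafor: $132,800 · Halvorsen: $195,600 · Dube: $120,300 · Orozco: $73,300

Sum of profit-interest units: 46.
Pro-rata shares before constraints: Okafor 170,217.39; Halvorsen 90,782.61; Dube 226,956.52; Orozco 34,043.48.
Capped: Okafor ($132,800), Dube ($120,300); residual $268,900 reallocated over remaining profit-interest units 11.
Redistributed shares: Halvorsen 195,563.64 → $195,600; Orozco 73,336.36 → $73,300.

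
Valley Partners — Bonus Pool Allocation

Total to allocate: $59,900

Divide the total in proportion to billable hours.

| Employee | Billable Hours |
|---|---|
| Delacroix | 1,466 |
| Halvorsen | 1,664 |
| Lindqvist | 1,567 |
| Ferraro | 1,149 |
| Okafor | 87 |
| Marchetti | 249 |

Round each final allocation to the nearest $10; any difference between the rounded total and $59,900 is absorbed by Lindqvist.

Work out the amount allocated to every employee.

Delacroix: $14,200 | Halvorsen: $16,120 | Lindqvist: $15,200 | Ferraro: $11,130 | Okafor: $840 | Marchetti: $2,410

Combined billable hours = 6,182.
Proportional shares: Delacroix 1,466/6,182 × $59,900 = 14,204.69; Halvorsen 1,664/6,182 × $59,900 = 16,123.20; Lindqvist 1,567/6,182 × $59,900 = 15,183.32; Ferraro 1,149/6,182 × $59,900 = 11,133.14; Okafor 87/6,182 × $59,900 = 842.98; Marchetti 249/6,182 × $59,900 = 2,412.67.
After rounding ($10): Delacroix $14,200; Halvorsen $16,120; Lindqvist $15,180; Ferraro $11,130; Okafor $840; Marchetti $2,410. Sum = $59,880.
Difference $59,900 − $59,880 = +$20 applied to Lindqvist: Lindqvist becomes $15,200.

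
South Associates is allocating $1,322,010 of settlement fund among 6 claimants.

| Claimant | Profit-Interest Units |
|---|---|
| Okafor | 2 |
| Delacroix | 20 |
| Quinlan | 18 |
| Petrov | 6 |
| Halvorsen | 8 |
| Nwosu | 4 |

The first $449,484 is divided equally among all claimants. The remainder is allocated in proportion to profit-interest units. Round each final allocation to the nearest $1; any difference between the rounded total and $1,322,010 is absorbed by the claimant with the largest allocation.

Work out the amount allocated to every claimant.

Okafor: $105,001 · Delacroix: $375,786 · Quinlan: $345,698 · Petrov: $165,175 · Halvorsen: $195,262 · Nwosu: $135,088

$449,484 shared equally gives $74,914 per claimant.
Remainder $872,526 by profit-interest units (total 58): Okafor 30,087.10 → $30,087; Delacroix 300,871.03 → $300,871; Quinlan 270,783.93 → $270,784; Petrov 90,261.31 → $90,261; Halvorsen 120,348.41 → $120,348; Nwosu 60,174.21 → $60,174.
Rounding difference +$1 on remainder applied to Delacroix.
Totals: Okafor $74,914 + $30,087 = $105,001; Delacroix $74,914 + $300,872 = $375,786; Quinlan $74,914 + $270,784 = $345,698; Petrov $74,914 + $90,261 = $165,175; Halvorsen $74,914 + $120,348 = $195,262; Nwosu $74,914 + $60,174 = $135,088.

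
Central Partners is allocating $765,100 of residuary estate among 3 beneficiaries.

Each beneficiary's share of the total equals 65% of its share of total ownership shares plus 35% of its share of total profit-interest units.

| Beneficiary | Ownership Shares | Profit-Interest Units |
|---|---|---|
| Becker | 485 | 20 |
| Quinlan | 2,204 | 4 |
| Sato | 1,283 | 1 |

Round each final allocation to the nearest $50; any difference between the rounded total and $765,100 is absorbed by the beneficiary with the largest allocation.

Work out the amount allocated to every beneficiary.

Becker: $274,950; Quinlan: $318,800; Sato: $171,350

Ownership shares total 3,972; profit-interest units total 25.
Combined weights (65% ownership shares + 35% profit-interest units): Becker 0.3594; Quinlan 0.4167; Sato 0.2240.
Pro-rata amounts: Becker 274,952.52; Quinlan 318,797.83; Sato 171,349.65.
Rounded to nearest $50: Becker $274,950; Quinlan $318,800; Sato $171,350. Sum = $765,100.
No rounding difference to absorb.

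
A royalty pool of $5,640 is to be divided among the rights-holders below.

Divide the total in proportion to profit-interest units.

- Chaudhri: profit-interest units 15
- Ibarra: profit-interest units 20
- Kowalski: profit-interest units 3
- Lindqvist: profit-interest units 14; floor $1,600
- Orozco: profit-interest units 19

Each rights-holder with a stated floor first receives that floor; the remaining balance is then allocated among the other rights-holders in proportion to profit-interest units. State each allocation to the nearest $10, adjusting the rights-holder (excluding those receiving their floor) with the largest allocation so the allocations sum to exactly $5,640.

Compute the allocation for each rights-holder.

Fund the minimums — Lindqvist $1,600. Remaining pool $4,040.
Remaining pool split over remaining profit-interest units 57: Chaudhri 1,063.16 → $1,060; Ibarra 1,417.54 → $1,420; Kowalski 212.63 → $210; Orozco 1,346.67 → $1,350.

Chaudhri: $1,060; Ibarra: $1,420; Kowalski: $210; Lindqvist: $1,600; Orozco: $1,350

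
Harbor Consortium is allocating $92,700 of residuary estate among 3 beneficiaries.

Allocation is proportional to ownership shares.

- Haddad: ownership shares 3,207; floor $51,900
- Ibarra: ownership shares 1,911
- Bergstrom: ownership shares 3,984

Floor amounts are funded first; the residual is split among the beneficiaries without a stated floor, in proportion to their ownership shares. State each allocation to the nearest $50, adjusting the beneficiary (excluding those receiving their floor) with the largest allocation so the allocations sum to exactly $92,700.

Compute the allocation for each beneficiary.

Haddad: $51,900 · Ibarra: $13,250 · Bergstrom: $27,550

Minimums first: Haddad $51,900. Balance $40,800.
Balance split over remaining ownership shares 5,895: Ibarra 13,226.26 → $13,250; Bergstrom 27,573.74 → $27,550.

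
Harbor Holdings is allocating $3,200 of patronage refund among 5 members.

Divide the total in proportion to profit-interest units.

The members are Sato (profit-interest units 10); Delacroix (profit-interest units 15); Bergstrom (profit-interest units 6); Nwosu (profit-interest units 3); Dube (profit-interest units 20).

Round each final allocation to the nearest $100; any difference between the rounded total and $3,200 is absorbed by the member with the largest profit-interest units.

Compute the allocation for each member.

Sato: $600 · Delacroix: $900 · Bergstrom: $400 · Nwosu: $200 · Dube: $1,100

Total profit-interest units = 54.
Proportional shares: Sato 10/54 × $3,200 = 592.59; Delacroix 15/54 × $3,200 = 888.89; Bergstrom 6/54 × $3,200 = 355.56; Nwosu 3/54 × $3,200 = 177.78; Dube 20/54 × $3,200 = 1,185.19.
At nearest $100: Sato $600; Delacroix $900; Bergstrom $400; Nwosu $200; Dube $1,200. Sum = $3,300.
Difference $3,200 − $3,300 = −$100 applied to largest profit-interest units (Dube): Dube becomes $1,100.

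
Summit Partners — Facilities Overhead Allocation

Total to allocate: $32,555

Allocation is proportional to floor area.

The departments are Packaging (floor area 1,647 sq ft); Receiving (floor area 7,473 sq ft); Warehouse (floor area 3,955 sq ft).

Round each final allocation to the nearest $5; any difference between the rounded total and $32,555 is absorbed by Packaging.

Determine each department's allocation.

Packaging: $4,105 · Receiving: $18,605 · Warehouse: $9,845

Combined floor area = 13,075.
Pro-rata amounts: Packaging 1,647/13,075 × $32,555 = 4,100.81; Receiving 7,473/13,075 × $32,555 = 18,606.77; Warehouse 3,955/13,075 × $32,555 = 9,847.42.
After rounding ($5): Packaging $4,100; Receiving $18,605; Warehouse $9,845. Sum = $32,550.
Difference $32,555 − $32,550 = +$5 applied to Packaging: Packaging becomes $4,105.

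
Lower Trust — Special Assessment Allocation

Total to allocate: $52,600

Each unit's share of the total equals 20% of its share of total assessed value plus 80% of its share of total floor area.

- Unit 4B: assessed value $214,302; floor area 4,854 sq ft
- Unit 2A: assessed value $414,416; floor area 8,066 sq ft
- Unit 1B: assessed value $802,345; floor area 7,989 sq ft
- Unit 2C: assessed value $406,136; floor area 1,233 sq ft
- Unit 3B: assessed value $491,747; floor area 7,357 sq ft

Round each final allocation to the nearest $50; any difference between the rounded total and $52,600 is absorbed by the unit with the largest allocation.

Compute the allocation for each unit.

Totals — assessed value 2,328,946, floor area 29,499.
Blended shares (20% assessed value + 80% floor area): Unit 4B 0.1500; Unit 2A 0.2543; Unit 1B 0.2856; Unit 2C 0.0683; Unit 3B 0.2417.
Pro-rata amounts: Unit 4B 7,892.19; Unit 2A 13,378.00; Unit 1B 15,020.47; Unit 2C 3,593.40; Unit 3B 12,715.93.
Rounded to nearest $50: Unit 4B $7,900; Unit 2A $13,400; Unit 1B $15,000; Unit 2C $3,600; Unit 3B $12,700. Sum = $52,600.
Rounded total matches; no reconciliation needed.

Unit 4B: $7,900; Unit 2A: $13,400; Unit 1B: $15,000; Unit 2C: $3,600; Unit 3B: $12,700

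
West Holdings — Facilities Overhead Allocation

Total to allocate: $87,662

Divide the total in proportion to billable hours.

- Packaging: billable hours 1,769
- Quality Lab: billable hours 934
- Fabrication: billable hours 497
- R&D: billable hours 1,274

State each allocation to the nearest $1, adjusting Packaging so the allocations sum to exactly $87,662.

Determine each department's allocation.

Billable hours total: 4,474.
Pro-rata amounts: Packaging 1,769/4,474 × $87,662 = 34,661.17; Quality Lab 934/4,474 × $87,662 = 18,300.47; Fabrication 497/4,474 × $87,662 = 9,738.05; R&D 1,274/4,474 × $87,662 = 24,962.31.
Rounded to nearest $1: Packaging $34,661; Quality Lab $18,300; Fabrication $9,738; R&D $24,962. Sum = $87,661.
Difference $87,662 − $87,661 = +$1 applied to Packaging: Packaging becomes $34,662.

Packaging: $34,662; Quality Lab: $18,300; Fabrication: $9,738; R&D: $24,962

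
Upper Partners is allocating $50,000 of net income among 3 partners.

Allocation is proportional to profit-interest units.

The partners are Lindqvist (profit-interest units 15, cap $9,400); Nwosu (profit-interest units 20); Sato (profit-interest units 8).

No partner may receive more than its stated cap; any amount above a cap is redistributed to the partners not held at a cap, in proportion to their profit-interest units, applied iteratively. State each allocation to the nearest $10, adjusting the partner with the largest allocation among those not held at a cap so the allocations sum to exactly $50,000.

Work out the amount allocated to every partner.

Lindqvist: $9,400 | Nwosu: $29,000 | Sato: $11,600

Sum of profit-interest units: 43.
Proportional shares (ignoring caps): Lindqvist 17,441.86; Nwosu 23,255.81; Sato 9,302.33.
Capped: Lindqvist ($9,400); residual $40,600 reallocated over remaining profit-interest units 28.
Redistributed shares: Nwosu 29,000.00 → $29,000; Sato 11,600.00 → $11,600.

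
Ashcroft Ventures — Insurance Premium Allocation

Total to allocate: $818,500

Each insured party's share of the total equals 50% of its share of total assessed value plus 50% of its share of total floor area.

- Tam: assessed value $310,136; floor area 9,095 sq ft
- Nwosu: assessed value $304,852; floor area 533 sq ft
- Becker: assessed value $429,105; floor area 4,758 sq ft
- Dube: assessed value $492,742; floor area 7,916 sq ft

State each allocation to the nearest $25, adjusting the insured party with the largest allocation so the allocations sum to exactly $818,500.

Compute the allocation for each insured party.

Tam: $249,475; Nwosu: $90,950; Becker: $201,575; Dube: $276,500

Assessed value total 1,536,835; floor area total 22,302.
Composite weights (50% assessed value + 50% floor area): Tam 0.3048; Nwosu 0.1111; Becker 0.2463; Dube 0.3378.
Proportional shares: Tam 249,484.00; Nwosu 90,961.02; Becker 201,579.17; Dube 276,475.80.
After rounding ($25): Tam $249,475; Nwosu $90,950; Becker $201,575; Dube $276,475. Sum = $818,475.
Difference $818,500 − $818,475 = +$25 applied to largest allocation (Dube): Dube becomes $276,500.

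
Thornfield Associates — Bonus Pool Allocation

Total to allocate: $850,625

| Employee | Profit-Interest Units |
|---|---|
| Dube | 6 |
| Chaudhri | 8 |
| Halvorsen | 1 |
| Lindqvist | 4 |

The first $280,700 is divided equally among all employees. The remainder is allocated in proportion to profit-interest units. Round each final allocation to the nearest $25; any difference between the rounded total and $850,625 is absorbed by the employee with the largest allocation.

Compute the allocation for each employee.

Dube: $250,150; Chaudhri: $310,150; Halvorsen: $100,175; Lindqvist: $190,150

Equal tier: $280,700 ÷ 4 = $70,175 apiece.
Remainder $569,925 by profit-interest units (total 19): Dube 179,976.32 → $179,975; Chaudhri 239,968.42 → $239,975; Halvorsen 29,996.05 → $30,000; Lindqvist 119,984.21 → $119,975.
Totals: Dube $70,175 + $179,975 = $250,150; Chaudhri $70,175 + $239,975 = $310,150; Halvorsen $70,175 + $30,000 = $100,175; Lindqvist $70,175 + $119,975 = $190,150.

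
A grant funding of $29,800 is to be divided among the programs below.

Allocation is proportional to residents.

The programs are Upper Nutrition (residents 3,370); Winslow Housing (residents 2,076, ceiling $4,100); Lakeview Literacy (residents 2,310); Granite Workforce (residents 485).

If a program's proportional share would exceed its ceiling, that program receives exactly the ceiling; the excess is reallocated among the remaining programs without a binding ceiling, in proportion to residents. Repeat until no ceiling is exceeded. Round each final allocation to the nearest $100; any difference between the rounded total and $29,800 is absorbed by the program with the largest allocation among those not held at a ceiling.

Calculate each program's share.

Upper Nutrition: $14,100 | Winslow Housing: $4,100 | Lakeview Literacy: $9,600 | Granite Workforce: $2,000

Residents total: 8,241.
Pro-rata shares before constraints: Upper Nutrition 12,186.14; Winslow Housing 7,506.95; Lakeview Literacy 8,353.11; Granite Workforce 1,753.79.
Cap binds for Winslow Housing ($4,100); remaining pool $25,700 reallocated over remaining residents 6,165.
Redistributed shares: Upper Nutrition 14,048.50 → $14,000; Lakeview Literacy 9,629.68 → $9,600; Granite Workforce 2,021.82 → $2,000.
Rounding difference +$100 applied to Upper Nutrition → $14,100.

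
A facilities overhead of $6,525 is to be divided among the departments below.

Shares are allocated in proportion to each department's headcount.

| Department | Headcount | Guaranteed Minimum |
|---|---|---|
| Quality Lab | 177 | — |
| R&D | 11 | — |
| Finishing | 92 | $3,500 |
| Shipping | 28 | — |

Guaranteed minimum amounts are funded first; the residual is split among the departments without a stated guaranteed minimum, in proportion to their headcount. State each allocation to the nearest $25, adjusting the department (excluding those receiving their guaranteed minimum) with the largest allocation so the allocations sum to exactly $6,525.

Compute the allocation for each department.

Minimums first: Finishing $3,500. Residual $3,025.
Residual split over remaining headcount 216: Quality Lab 2,478.82 → $2,475; R&D 154.05 → $150; Shipping 392.13 → $400.

Quality Lab: $2,475 · R&D: $150 · Finishing: $3,500 · Shipping: $400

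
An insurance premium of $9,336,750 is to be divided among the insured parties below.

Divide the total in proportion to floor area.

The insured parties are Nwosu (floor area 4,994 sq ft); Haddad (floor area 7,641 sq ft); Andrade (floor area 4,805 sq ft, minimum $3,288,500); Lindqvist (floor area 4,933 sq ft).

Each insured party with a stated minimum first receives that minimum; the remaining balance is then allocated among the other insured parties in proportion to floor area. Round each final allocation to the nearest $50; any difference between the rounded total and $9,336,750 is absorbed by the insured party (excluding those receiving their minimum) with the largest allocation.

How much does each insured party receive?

Guaranteed amounts: Andrade $3,288,500. Residual $6,048,250.
Residual split over remaining floor area 17,568: Nwosu 1,719,316.97 → $1,719,300; Haddad 2,630,616.93 → $2,630,600; Lindqvist 1,698,316.10 → $1,698,300.
Rounding difference +$50 applied to Haddad → $2,630,650.

Nwosu: $1,719,300 | Haddad: $2,630,650 | Andrade: $3,288,500 | Lindqvist: $1,698,300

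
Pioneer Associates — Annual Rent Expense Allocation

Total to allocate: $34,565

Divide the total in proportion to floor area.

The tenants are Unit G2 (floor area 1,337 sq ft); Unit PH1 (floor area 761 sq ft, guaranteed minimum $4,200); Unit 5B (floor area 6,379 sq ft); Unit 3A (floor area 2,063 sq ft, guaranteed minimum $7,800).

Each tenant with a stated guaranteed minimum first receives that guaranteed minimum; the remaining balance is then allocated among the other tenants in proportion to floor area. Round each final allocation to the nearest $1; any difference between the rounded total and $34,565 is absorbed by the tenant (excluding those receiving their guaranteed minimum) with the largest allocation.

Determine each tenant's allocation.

Fund the minimums — Unit PH1 $4,200; Unit 3A $7,800. Remaining pool $22,565.
Remaining pool split over remaining floor area 7,716: Unit G2 3,909.98 → $3,910; Unit 5B 18,655.02 → $18,655.

Unit G2: $3,910; Unit PH1: $4,200; Unit 5B: $18,655; Unit 3A: $7,800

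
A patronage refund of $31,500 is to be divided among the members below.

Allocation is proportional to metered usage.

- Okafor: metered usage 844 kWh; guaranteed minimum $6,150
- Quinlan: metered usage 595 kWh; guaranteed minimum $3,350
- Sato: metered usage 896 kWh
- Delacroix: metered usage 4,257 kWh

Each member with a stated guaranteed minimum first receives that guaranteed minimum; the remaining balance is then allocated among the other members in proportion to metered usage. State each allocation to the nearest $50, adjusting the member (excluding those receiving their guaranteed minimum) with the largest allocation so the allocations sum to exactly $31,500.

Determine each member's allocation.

Guaranteed amounts: Okafor $6,150; Quinlan $3,350. Residual $22,000.
Residual split over remaining metered usage 5,153: Sato 3,825.34 → $3,850; Delacroix 18,174.66 → $18,150.

Okafor: $6,150 | Quinlan: $3,350 | Sato: $3,850 | Delacroix: $18,150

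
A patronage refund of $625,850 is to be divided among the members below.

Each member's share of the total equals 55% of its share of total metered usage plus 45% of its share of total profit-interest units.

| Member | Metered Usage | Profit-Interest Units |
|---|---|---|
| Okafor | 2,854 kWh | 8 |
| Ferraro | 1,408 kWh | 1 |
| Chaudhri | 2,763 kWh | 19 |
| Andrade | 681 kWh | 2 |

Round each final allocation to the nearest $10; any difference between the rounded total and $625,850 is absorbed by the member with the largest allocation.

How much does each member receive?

Okafor: $202,590 · Ferraro: $72,280 · Chaudhri: $301,790 · Andrade: $49,190

Metered usage total 7,706; profit-interest units total 30.
Combined weights (55% metered usage + 45% profit-interest units): Okafor 0.3237; Ferraro 0.1155; Chaudhri 0.4822; Andrade 0.0786.
Proportional shares: Okafor 202,586.65; Ferraro 72,281.37; Chaudhri 301,787.05; Andrade 49,194.93.
At nearest $10: Okafor $202,590; Ferraro $72,280; Chaudhri $301,790; Andrade $49,190. Sum = $625,850.
Rounded total matches; no reconciliation needed.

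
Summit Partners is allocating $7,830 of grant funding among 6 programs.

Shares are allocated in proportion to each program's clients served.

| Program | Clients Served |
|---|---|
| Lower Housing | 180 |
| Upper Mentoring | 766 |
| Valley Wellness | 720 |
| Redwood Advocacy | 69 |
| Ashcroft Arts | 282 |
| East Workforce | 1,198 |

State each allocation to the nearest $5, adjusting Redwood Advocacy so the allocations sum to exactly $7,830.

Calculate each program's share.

Lower Housing: $440 · Upper Mentoring: $1,865 · Valley Wellness: $1,755 · Redwood Advocacy: $165 · Ashcroft Arts: $685 · East Workforce: $2,920

Combined clients served = 3,215.
Proportional shares: Lower Housing 180/3,215 × $7,830 = 438.38; Upper Mentoring 766/3,215 × $7,830 = 1,865.56; Valley Wellness 720/3,215 × $7,830 = 1,753.53; Redwood Advocacy 69/3,215 × $7,830 = 168.05; Ashcroft Arts 282/3,215 × $7,830 = 686.80; East Workforce 1,198/3,215 × $7,830 = 2,917.68.
At nearest $5: Lower Housing $440; Upper Mentoring $1,865; Valley Wellness $1,755; Redwood Advocacy $170; Ashcroft Arts $685; East Workforce $2,920. Sum = $7,835.
Difference $7,830 − $7,835 = −$5 applied to Redwood Advocacy: Redwood Advocacy becomes $165.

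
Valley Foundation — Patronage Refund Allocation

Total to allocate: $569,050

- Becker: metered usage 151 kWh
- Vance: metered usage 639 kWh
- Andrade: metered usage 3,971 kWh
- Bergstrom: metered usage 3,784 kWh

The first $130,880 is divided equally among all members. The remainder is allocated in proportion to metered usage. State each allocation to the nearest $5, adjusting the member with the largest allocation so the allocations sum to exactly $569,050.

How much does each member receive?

Equal tier: $130,880 ÷ 4 = $32,720 apiece.
Remainder $438,170 by metered usage (total 8,545): Becker 7,742.97 → $7,745; Vance 32,766.60 → $32,765; Andrade 203,624.70 → $203,625; Bergstrom 194,035.73 → $194,035.
Totals: Becker $32,720 + $7,745 = $40,465; Vance $32,720 + $32,765 = $65,485; Andrade $32,720 + $203,625 = $236,345; Bergstrom $32,720 + $194,035 = $226,755.

Becker: $40,465 · Vance: $65,485 · Andrade: $236,345 · Bergstrom: $226,755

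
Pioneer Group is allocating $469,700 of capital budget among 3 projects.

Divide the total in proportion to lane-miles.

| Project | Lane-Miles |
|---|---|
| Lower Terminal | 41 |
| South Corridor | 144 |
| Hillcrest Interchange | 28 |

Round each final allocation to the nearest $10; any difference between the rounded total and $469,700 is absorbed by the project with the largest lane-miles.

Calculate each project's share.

Combined lane-miles = 213.
Unrounded shares: Lower Terminal 41/213 × $469,700 = 90,411.74; South Corridor 144/213 × $469,700 = 317,543.66; Hillcrest Interchange 28/213 × $469,700 = 61,744.60.
Rounded to nearest $10: Lower Terminal $90,410; South Corridor $317,540; Hillcrest Interchange $61,740. Sum = $469,690.
Difference $469,700 − $469,690 = +$10 applied to largest lane-miles (South Corridor): South Corridor becomes $317,550.

Lower Terminal: $90,410 · South Corridor: $317,550 · Hillcrest Interchange: $61,740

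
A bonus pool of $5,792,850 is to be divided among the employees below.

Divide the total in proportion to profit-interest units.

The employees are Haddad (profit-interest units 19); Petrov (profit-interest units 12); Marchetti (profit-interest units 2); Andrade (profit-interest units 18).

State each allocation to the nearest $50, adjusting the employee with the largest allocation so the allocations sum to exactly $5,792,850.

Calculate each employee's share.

Haddad: $2,158,150 · Petrov: $1,363,000 · Marchetti: $227,150 · Andrade: $2,044,550

Sum of profit-interest units: 51.
Raw shares: Haddad 19/51 × $5,792,850 = 2,158,120.59; Petrov 12/51 × $5,792,850 = 1,363,023.53; Marchetti 2/51 × $5,792,850 = 227,170.59; Andrade 18/51 × $5,792,850 = 2,044,535.29.
Rounded to nearest $50: Haddad $2,158,100; Petrov $1,363,000; Marchetti $227,150; Andrade $2,044,550. Sum = $5,792,800.
Difference $5,792,850 − $5,792,800 = +$50 applied to largest allocation (Haddad): Haddad becomes $2,158,150.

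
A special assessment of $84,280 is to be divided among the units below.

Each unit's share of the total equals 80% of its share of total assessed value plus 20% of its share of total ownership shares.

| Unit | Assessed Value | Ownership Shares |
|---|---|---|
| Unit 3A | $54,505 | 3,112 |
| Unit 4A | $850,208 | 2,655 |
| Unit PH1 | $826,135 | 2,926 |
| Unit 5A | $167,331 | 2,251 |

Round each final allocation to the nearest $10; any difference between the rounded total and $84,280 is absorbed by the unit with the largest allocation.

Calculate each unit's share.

Unit 3A: $6,730 · Unit 4A: $34,290 · Unit PH1: $33,850 · Unit 5A: $9,410

Totals — assessed value 1,898,179, ownership shares 10,944.
Combined weights (80% assessed value + 20% ownership shares): Unit 3A 0.0798; Unit 4A 0.4068; Unit PH1 0.4017; Unit 5A 0.1117.
Proportional shares: Unit 3A 6,729.15; Unit 4A 34,288.94; Unit PH1 33,851.25; Unit 5A 9,410.66.
Rounded to nearest $10: Unit 3A $6,730; Unit 4A $34,290; Unit PH1 $33,850; Unit 5A $9,410. Sum = $84,280.
Rounded total matches; no reconciliation needed.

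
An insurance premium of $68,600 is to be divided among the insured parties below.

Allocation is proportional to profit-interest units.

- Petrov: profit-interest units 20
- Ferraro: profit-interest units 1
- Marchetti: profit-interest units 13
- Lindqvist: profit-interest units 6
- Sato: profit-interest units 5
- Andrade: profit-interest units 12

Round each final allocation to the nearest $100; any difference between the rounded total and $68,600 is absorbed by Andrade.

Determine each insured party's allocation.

Petrov: $24,100 | Ferraro: $1,200 | Marchetti: $15,600 | Lindqvist: $7,200 | Sato: $6,000 | Andrade: $14,500

Sum of profit-interest units: 57.
Unrounded shares: Petrov 20/57 × $68,600 = 24,070.18; Ferraro 1/57 × $68,600 = 1,203.51; Marchetti 13/57 × $68,600 = 15,645.61; Lindqvist 6/57 × $68,600 = 7,221.05; Sato 5/57 × $68,600 = 6,017.54; Andrade 12/57 × $68,600 = 14,442.11.
At nearest $100: Petrov $24,100; Ferraro $1,200; Marchetti $15,600; Lindqvist $7,200; Sato $6,000; Andrade $14,400. Sum = $68,500.
Difference $68,600 − $68,500 = +$100 applied to Andrade: Andrade becomes $14,500.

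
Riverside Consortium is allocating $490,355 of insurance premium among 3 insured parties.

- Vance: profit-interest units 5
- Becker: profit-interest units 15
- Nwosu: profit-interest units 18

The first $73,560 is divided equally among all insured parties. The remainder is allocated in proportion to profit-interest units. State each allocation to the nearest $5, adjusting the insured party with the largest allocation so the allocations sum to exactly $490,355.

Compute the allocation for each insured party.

Vance: $79,360 · Becker: $189,045 · Nwosu: $221,950

Equal tier: $73,560 ÷ 3 = $24,520 apiece.
Remainder $416,795 by profit-interest units (total 38): Vance 54,841.45 → $54,840; Becker 164,524.34 → $164,525; Nwosu 197,429.21 → $197,430.
Totals: Vance $24,520 + $54,840 = $79,360; Becker $24,520 + $164,525 = $189,045; Nwosu $24,520 + $197,430 = $221,950.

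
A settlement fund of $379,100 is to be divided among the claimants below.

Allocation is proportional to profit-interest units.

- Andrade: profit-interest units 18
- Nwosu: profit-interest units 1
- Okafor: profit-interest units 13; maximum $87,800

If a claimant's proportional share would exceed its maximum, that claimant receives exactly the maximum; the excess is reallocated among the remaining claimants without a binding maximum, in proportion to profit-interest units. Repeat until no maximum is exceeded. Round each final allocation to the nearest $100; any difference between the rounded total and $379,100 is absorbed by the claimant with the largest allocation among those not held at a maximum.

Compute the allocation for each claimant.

Profit-interest units total: 32.
Unconstrained shares: Andrade 213,243.75; Nwosu 11,846.88; Okafor 154,009.38.
Cap binds for Okafor ($87,800); remaining pool $291,300 reallocated over remaining profit-interest units 19.
Remaining shares: Andrade 275,968.42 → $276,000; Nwosu 15,331.58 → $15,300.

Andrade: $276,000; Nwosu: $15,300; Okafor: $87,800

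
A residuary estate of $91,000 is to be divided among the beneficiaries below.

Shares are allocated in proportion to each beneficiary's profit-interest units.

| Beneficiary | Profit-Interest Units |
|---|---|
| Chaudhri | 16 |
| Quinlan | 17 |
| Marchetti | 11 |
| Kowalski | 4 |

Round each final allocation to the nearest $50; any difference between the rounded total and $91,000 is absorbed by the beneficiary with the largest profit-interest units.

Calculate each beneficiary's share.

Sum of profit-interest units: 48.
Proportional shares: Chaudhri 16/48 × $91,000 = 30,333.33; Quinlan 17/48 × $91,000 = 32,229.17; Marchetti 11/48 × $91,000 = 20,854.17; Kowalski 4/48 × $91,000 = 7,583.33.
Rounded to nearest $50: Chaudhri $30,350; Quinlan $32,250; Marchetti $20,850; Kowalski $7,600. Sum = $91,050.
Difference $91,000 − $91,050 = −$50 applied to largest profit-interest units (Quinlan): Quinlan becomes $32,200.

Chaudhri: $30,350 | Quinlan: $32,200 | Marchetti: $20,850 | Kowalski: $7,600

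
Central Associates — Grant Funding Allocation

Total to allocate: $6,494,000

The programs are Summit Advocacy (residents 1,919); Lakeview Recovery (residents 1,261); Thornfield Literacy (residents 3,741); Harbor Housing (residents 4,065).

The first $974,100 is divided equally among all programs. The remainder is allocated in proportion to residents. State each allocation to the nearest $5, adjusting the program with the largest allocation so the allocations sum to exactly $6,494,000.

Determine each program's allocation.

Summit Advocacy: $1,207,725; Lakeview Recovery: $877,115; Thornfield Literacy: $2,123,185; Harbor Housing: $2,285,975

$974,100 shared equally gives $243,525 per program.
Remainder $5,519,900 by residents (total 10,986): Summit Advocacy 964,198.81 → $964,200; Lakeview Recovery 633,587.65 → $633,590; Thornfield Literacy 1,879,660.10 → $1,879,660; Harbor Housing 2,042,453.44 → $2,042,455.
Rounding difference −$5 on remainder applied to Harbor Housing.
Totals: Summit Advocacy $243,525 + $964,200 = $1,207,725; Lakeview Recovery $243,525 + $633,590 = $877,115; Thornfield Literacy $243,525 + $1,879,660 = $2,123,185; Harbor Housing $243,525 + $2,042,450 = $2,285,975.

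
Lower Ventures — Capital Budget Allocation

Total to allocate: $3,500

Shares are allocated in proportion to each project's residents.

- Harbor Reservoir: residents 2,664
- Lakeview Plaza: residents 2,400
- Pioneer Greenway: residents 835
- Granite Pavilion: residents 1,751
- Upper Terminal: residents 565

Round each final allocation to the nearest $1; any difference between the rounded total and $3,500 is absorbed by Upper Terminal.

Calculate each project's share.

Total residents = 8,215.
Proportional shares: Harbor Reservoir 2,664/8,215 × $3,500 = 1,135.00; Lakeview Plaza 2,400/8,215 × $3,500 = 1,022.52; Pioneer Greenway 835/8,215 × $3,500 = 355.75; Granite Pavilion 1,751/8,215 × $3,500 = 746.01; Upper Terminal 565/8,215 × $3,500 = 240.72.
After rounding ($1): Harbor Reservoir $1,135; Lakeview Plaza $1,023; Pioneer Greenway $356; Granite Pavilion $746; Upper Terminal $241. Sum = $3,501.
Difference $3,500 − $3,501 = −$1 applied to Upper Terminal: Upper Terminal becomes $240.

Harbor Reservoir: $1,135 | Lakeview Plaza: $1,023 | Pioneer Greenway: $356 | Granite Pavilion: $746 | Upper Terminal: $240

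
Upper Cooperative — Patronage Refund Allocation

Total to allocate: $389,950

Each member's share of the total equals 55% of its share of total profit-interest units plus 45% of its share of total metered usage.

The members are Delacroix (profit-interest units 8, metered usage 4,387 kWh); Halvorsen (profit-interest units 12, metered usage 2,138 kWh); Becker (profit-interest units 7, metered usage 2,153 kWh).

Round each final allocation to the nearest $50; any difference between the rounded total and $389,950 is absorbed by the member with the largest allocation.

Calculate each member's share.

Profit-interest units total 27; metered usage total 8,678.
Composite weights (55% profit-interest units + 45% metered usage): Delacroix 0.3905; Halvorsen 0.3553; Becker 0.2542.
Raw shares: Delacroix 152,256.76; Halvorsen 138,553.53; Becker 99,139.71.
At nearest $50: Delacroix $152,250; Halvorsen $138,550; Becker $99,150. Sum = $389,950.
Sum already equals the total — no adjustment.

Delacroix: $152,250 · Halvorsen: $138,550 · Becker: $99,150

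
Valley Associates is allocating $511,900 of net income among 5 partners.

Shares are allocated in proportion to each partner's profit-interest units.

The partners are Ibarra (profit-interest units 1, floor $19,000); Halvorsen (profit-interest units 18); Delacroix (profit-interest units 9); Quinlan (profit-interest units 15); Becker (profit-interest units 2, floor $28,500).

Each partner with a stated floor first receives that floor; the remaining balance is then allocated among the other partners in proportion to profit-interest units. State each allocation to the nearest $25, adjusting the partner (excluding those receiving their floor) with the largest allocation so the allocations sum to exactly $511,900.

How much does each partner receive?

Ibarra: $19,000 · Halvorsen: $199,025 · Delacroix: $99,525 · Quinlan: $165,850 · Becker: $28,500

Minimums first: Ibarra $19,000; Becker $28,500. Remaining pool $464,400.
Remaining pool split over remaining profit-interest units 42: Halvorsen 199,028.57 → $199,025; Delacroix 99,514.29 → $99,525; Quinlan 165,857.14 → $165,850.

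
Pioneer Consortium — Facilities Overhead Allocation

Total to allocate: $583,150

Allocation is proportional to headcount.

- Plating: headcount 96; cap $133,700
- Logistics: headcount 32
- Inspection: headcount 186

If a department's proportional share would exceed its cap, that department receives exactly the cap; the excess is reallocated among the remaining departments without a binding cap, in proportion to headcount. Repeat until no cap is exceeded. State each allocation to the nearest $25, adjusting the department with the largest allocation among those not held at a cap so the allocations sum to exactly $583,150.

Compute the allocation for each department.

Headcount total: 314.
Proportional shares (ignoring caps): Plating 178,287.90; Logistics 59,429.30; Inspection 345,432.80.
Capped: Plating ($133,700); balance $449,450 reallocated over remaining headcount 218.
Remaining shares: Logistics 65,974.31 → $65,975; Inspection 383,475.69 → $383,475.

Plating: $133,700 | Logistics: $65,975 | Inspection: $383,475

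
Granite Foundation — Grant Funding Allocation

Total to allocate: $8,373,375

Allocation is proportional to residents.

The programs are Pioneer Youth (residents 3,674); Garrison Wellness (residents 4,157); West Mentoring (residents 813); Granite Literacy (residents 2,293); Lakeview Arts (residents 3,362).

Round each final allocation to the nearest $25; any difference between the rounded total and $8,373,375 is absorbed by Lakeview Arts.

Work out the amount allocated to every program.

Pioneer Youth: $2,151,475 · Garrison Wellness: $2,434,300 · West Mentoring: $476,075 · Granite Literacy: $1,342,750 · Lakeview Arts: $1,968,775

Residents total: 14,299.
Proportional shares: Pioneer Youth 3,674/14,299 × $8,373,375 = 2,151,463.72; Garrison Wellness 4,157/14,299 × $8,373,375 = 2,434,304.49; West Mentoring 813/14,299 × $8,373,375 = 476,086.01; Granite Literacy 2,293/14,299 × $8,373,375 = 1,342,761.65; Lakeview Arts 3,362/14,299 × $8,373,375 = 1,968,759.13.
Rounded to nearest $25: Pioneer Youth $2,151,475; Garrison Wellness $2,434,300; West Mentoring $476,075; Granite Literacy $1,342,750; Lakeview Arts $1,968,750. Sum = $8,373,350.
Difference $8,373,375 − $8,373,350 = +$25 applied to Lakeview Arts: Lakeview Arts becomes $1,968,775.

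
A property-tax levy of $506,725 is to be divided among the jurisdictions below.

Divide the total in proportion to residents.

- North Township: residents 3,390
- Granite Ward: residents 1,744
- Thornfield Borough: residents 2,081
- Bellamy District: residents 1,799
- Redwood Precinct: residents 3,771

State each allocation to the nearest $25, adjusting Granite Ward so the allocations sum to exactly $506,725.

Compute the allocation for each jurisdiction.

North Township: $134,350 | Granite Ward: $69,150 | Thornfield Borough: $82,475 | Bellamy District: $71,300 | Redwood Precinct: $149,450

Total residents = 12,785.
Raw shares: North Township 3,390/12,785 × $506,725 = 134,360.40; Granite Ward 1,744/12,785 × $506,725 = 69,122.28; Thornfield Borough 2,081/12,785 × $506,725 = 82,479.06; Bellamy District 1,799/12,785 × $506,725 = 71,302.17; Redwood Precinct 3,771/12,785 × $506,725 = 149,461.09.
Rounded to nearest $25: North Township $134,350; Granite Ward $69,125; Thornfield Borough $82,475; Bellamy District $71,300; Redwood Precinct $149,450. Sum = $506,700.
Difference $506,725 − $506,700 = +$25 applied to Granite Ward: Granite Ward becomes $69,150.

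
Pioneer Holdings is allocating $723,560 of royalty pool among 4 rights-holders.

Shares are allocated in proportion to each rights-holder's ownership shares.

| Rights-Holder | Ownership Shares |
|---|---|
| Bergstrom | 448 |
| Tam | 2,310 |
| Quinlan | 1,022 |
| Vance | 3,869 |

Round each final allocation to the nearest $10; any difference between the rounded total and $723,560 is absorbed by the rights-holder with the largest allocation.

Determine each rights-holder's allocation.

Bergstrom: $42,380 | Tam: $218,520 | Quinlan: $96,680 | Vance: $365,980

Combined ownership shares = 7,649.
Unrounded shares: Bergstrom 448/7,649 × $723,560 = 42,378.73; Tam 2,310/7,649 × $723,560 = 218,515.31; Quinlan 1,022/7,649 × $723,560 = 96,676.47; Vance 3,869/7,649 × $723,560 = 365,989.49.
At nearest $10: Bergstrom $42,380; Tam $218,520; Quinlan $96,680; Vance $365,990. Sum = $723,570.
Difference $723,560 − $723,570 = −$10 applied to largest allocation (Vance): Vance becomes $365,980.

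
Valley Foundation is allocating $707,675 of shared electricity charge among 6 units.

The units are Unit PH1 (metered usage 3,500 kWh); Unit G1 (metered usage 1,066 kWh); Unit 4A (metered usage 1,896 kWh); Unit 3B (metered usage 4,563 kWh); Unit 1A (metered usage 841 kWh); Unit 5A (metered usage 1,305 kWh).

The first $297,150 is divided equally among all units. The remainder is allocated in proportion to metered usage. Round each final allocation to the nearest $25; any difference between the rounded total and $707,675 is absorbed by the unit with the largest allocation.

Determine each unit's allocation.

Unit PH1: $158,625; Unit G1: $82,750; Unit 4A: $108,625; Unit 3B: $191,725; Unit 1A: $75,750; Unit 5A: $90,200

First tranche $297,150 split equally: $49,525 each.
Remainder $410,525 by metered usage (total 13,171): Unit PH1 109,091.00 → $109,100; Unit G1 33,226.00 → $33,225; Unit 4A 59,096.15 → $59,100; Unit 3B 142,223.49 → $142,225; Unit 1A 26,213.01 → $26,225; Unit 5A 40,675.36 → $40,675.
Rounding difference −$25 on remainder applied to Unit 3B.
Totals: Unit PH1 $49,525 + $109,100 = $158,625; Unit G1 $49,525 + $33,225 = $82,750; Unit 4A $49,525 + $59,100 = $108,625; Unit 3B $49,525 + $142,200 = $191,725; Unit 1A $49,525 + $26,225 = $75,750; Unit 5A $49,525 + $40,675 = $90,200.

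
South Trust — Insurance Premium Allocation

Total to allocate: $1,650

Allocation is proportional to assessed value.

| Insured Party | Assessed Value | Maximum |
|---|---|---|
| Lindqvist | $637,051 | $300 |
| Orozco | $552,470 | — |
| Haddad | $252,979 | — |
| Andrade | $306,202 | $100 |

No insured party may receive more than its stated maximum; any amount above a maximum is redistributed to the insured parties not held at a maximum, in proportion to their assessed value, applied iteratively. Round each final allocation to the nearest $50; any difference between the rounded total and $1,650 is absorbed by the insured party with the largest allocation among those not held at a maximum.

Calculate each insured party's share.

Combined assessed value = 1,748,702.
Proportional shares (ignoring caps): Lindqvist 601.09; Orozco 521.29; Haddad 238.70; Andrade 288.92.
Capped: Lindqvist ($300), Andrade ($100); remaining pool $1,250 reallocated over remaining assessed value 805,449.
Redistributed shares: Orozco 857.39 → $850; Haddad 392.61 → $400.

Lindqvist: $300 · Orozco: $850 · Haddad: $400 · Andrade: $100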